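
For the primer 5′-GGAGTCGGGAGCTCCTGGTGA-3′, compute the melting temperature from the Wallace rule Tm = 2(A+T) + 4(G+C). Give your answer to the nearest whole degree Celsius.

Base counts: A=3, T=4, G=10, C=4 (length 21).
Tm = 2·(3+4) + 4·(10+4) = 2·7 + 4·14 = 14 + 56 = 70°C.

70°C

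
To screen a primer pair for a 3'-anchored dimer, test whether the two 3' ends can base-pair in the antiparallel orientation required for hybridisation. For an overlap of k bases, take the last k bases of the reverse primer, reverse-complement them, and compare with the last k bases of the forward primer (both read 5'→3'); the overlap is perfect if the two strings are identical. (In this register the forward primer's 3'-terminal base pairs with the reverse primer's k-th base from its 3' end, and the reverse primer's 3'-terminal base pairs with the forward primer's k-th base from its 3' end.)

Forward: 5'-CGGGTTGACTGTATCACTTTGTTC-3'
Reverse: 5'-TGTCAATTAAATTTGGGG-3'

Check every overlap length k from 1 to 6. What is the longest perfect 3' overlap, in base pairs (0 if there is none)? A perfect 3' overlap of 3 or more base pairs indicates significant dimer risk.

Longest perfect overlap: 1 complementary base pair; below the dimer-risk threshold (threshold 3).

Last 6 bases (5'→3') — forward …TTGTTC, reverse …TTGGGG.
Reverse complement of the reverse primer's last 6 bases: CCCCAA; its first k bases are the reverse complement of the reverse primer's last k bases, so a perfect k-base overlap needs the forward primer's last k bases to equal them.
Comparing (forward last k vs required): k=1: C vs C ✓; k=2: TC vs CC ✗; k=3: TTC vs CCC ✗; k=4: GTTC vs CCCC ✗; k=5: TGTTC vs CCCCA ✗; k=6: TTGTTC vs CCCCAA ✗.
Only k = 1 is perfect, so the longest perfect 3' overlap is 1.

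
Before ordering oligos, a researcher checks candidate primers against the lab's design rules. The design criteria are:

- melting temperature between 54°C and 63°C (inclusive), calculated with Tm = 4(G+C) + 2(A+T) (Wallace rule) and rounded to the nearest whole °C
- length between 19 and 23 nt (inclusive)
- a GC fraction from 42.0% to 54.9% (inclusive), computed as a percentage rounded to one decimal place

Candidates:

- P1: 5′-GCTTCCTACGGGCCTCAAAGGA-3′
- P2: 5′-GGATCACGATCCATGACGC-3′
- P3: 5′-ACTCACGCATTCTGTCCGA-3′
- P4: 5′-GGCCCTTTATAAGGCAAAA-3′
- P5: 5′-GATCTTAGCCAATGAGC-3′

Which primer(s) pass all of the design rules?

P1 (22 nt, A=5 T=4 G=6 C=7): Tm = 2·9 + 4·13 = 70°C, outside 54–63°C ✗; length 22 ✓; GC 13/22 = 59.1%, outside 42.0–54.9% ✗ — fails.
P2 (19 nt, A=5 T=3 G=5 C=6): Tm = 2·8 + 4·11 = 60°C ✓; length 19 ✓; GC 11/19 = 57.9%, outside 42.0–54.9% ✗ — fails.
P3 (19 nt, A=4 T=5 G=3 C=7): Tm = 2·9 + 4·10 = 58°C ✓; length 19 ✓; GC 10/19 = 52.6% ✓ — passes.
P4 (19 nt, A=7 T=4 G=4 C=4): Tm = 2·11 + 4·8 = 54°C ✓; length 19 ✓; GC 8/19 = 42.1% ✓ — passes.
P5 (17 nt, A=5 T=4 G=4 C=4): Tm = 2·9 + 4·8 = 50°C, outside 54–63°C ✗; length 17, outside 19–23 ✗; GC 8/17 = 47.1% ✓ — fails.

P3 and P4.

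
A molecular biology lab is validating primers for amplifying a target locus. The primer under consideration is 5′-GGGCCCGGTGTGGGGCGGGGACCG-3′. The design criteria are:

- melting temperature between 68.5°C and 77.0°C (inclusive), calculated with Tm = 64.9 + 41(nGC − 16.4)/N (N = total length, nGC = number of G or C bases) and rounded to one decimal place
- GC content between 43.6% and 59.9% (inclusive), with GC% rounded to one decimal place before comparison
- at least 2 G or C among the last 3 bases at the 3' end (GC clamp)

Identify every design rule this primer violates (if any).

Fails: GC content.

Base counts: A=1, T=2, G=15, C=6 (length 24).
Tm: Tm = 64.9 + 41·(21 − 16.4)/24 = 72.8°C ✓
GC content: GC 21/24 = 87.5%, outside 43.6–59.9% ✗
GC clamp: 3' end CCG has 3 G/C ✓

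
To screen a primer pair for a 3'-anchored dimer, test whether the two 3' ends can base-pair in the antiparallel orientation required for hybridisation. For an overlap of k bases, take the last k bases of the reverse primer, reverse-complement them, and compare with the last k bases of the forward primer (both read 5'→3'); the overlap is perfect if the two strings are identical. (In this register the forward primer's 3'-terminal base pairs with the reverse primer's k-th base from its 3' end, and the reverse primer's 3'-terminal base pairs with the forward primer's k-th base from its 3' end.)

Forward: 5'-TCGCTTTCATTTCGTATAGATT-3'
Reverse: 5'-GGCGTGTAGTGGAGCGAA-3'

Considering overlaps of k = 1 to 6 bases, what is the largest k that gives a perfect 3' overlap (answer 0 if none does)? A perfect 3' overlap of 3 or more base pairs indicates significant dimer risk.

Last 6 bases (5'→3') — forward …TAGATT, reverse …AGCGAA.
Reverse complement of the reverse primer's last 6 bases: TTCGCT; its first k bases are the reverse complement of the reverse primer's last k bases, so a perfect k-base overlap needs the forward primer's last k bases to equal them.
Comparing (forward last k vs required): k=1: T vs T ✓; k=2: TT vs TT ✓; k=3: ATT vs TTC ✗; k=4: GATT vs TTCG ✗; k=5: AGATT vs TTCGC ✗; k=6: TAGATT vs TTCGCT ✗.
Perfect overlaps at k = 1, 2; the largest is 2.

Longest perfect overlap: 2 complementary base pairs; below the dimer-risk threshold (threshold 3).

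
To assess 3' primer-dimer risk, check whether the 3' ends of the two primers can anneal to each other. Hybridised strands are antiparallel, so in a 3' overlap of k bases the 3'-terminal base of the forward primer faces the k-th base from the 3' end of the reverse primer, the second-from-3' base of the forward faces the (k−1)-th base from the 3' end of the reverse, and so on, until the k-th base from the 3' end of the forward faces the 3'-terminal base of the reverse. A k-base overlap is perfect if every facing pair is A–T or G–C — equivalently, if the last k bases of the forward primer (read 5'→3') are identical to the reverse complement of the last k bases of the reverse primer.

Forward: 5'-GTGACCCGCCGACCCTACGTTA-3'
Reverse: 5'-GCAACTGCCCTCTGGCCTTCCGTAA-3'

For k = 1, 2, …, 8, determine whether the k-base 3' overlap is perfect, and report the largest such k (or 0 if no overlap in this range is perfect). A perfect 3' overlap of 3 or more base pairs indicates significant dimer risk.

Longest perfect overlap: 3 complementary base pairs; significant dimer risk (threshold 3).

Last 8 bases (5'→3') — forward …CTACGTTA, reverse …TTCCGTAA.
Reverse complement of the reverse primer's last 8 bases: TTACGGAA; its first k bases are the reverse complement of the reverse primer's last k bases, so a perfect k-base overlap needs the forward primer's last k bases to equal them.
Comparing (forward last k vs required): k=1: A vs T ✗; k=2: TA vs TT ✗; k=3: TTA vs TTA ✓; k=4: GTTA vs TTAC ✗; k=5: CGTTA vs TTACG ✗; k=6: ACGTTA vs TTACGG ✗; k=7: TACGTTA vs TTACGGA ✗; k=8: CTACGTTA vs TTACGGAA ✗.
Only k = 3 is perfect, so the longest perfect 3' overlap is 3.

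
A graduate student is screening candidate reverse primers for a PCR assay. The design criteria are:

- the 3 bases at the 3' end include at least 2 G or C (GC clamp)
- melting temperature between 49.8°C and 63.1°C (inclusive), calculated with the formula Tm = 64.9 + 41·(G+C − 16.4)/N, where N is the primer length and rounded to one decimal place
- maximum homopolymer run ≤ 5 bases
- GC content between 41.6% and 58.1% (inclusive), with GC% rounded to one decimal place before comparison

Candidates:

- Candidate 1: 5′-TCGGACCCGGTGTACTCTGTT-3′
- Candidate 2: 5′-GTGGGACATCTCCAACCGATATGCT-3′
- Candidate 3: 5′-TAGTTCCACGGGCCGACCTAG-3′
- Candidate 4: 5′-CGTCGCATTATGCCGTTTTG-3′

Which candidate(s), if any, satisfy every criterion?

Candidate 2 only.

Candidate 1 (21 nt, A=2 T=7 G=6 C=6): 3' end GTT has 1 G/C, need ≥2 ✗; Tm = 64.9 + 41·(12 − 16.4)/21 = 56.3°C ✓; longest run = 3 ✓; GC 12/21 = 57.1% ✓ — fails.
Candidate 2 (25 nt, A=6 T=6 G=6 C=7): 3' end GCT has 2 G/C ✓; Tm = 64.9 + 41·(13 − 16.4)/25 = 59.3°C ✓; longest run = 3 ✓; GC 13/25 = 52.0% ✓ — passes.
Candidate 3 (21 nt, A=4 T=4 G=6 C=7): 3' end TAG has 1 G/C, need ≥2 ✗; Tm = 64.9 + 41·(13 − 16.4)/21 = 58.3°C ✓; longest run = 3 ✓; GC 13/21 = 61.9%, outside 41.6–58.1% ✗ — fails.
Candidate 4 (20 nt, A=2 T=8 G=5 C=5): 3' end TTG has 1 G/C, need ≥2 ✗; Tm = 64.9 + 41·(10 − 16.4)/20 = 51.8°C ✓; longest run = 4 ✓; GC 10/20 = 50.0% ✓ — fails.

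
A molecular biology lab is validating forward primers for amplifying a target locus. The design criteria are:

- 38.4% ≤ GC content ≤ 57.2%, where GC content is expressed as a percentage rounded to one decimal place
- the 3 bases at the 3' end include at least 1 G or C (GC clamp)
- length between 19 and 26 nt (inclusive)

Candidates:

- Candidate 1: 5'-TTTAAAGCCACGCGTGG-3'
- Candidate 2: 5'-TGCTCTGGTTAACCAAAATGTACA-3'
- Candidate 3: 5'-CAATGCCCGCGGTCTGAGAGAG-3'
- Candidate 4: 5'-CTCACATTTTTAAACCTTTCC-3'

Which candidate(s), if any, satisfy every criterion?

None of the candidates satisfy all criteria.

Candidate 1 (17 nt, A=4 T=4 G=5 C=4): GC 9/17 = 52.9% ✓; 3' end TGG has 2 G/C ✓; length 17, outside 19–26 ✗ — fails.
Candidate 2 (24 nt, A=8 T=7 G=4 C=5): GC 9/24 = 37.5%, outside 38.4–57.2% ✗; 3' end ACA has 1 G/C ✓; length 24 ✓ — fails.
Candidate 3 (22 nt, A=5 T=3 G=8 C=6): GC 14/22 = 63.6%, outside 38.4–57.2% ✗; 3' end GAG has 2 G/C ✓; length 22 ✓ — fails.
Candidate 4 (21 nt, A=5 T=9 G=0 C=7): GC 7/21 = 33.3%, outside 38.4–57.2% ✗; 3' end TCC has 2 G/C ✓; length 21 ✓ — fails.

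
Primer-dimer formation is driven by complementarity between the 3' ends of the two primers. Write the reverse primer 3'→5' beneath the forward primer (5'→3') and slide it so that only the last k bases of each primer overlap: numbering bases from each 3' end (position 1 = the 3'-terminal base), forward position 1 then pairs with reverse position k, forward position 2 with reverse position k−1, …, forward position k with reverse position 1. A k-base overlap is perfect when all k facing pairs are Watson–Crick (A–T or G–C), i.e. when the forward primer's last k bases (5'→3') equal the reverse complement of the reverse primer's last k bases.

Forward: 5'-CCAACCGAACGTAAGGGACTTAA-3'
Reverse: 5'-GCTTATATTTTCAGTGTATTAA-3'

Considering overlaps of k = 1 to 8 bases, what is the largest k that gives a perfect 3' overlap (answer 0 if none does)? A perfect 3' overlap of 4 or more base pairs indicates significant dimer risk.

Longest perfect overlap: 4 complementary base pairs; significant dimer risk (threshold 4).

Last 8 bases (5'→3') — forward …GGACTTAA, reverse …TGTATTAA.
Reverse complement of the reverse primer's last 8 bases: TTAATACA; its first k bases are the reverse complement of the reverse primer's last k bases, so a perfect k-base overlap needs the forward primer's last k bases to equal them.
Comparing (forward last k vs required): k=1: A vs T ✗; k=2: AA vs TT ✗; k=3: TAA vs TTA ✗; k=4: TTAA vs TTAA ✓; k=5: CTTAA vs TTAAT ✗; k=6: ACTTAA vs TTAATA ✗; k=7: GACTTAA vs TTAATAC ✗; k=8: GGACTTAA vs TTAATACA ✗.
Only k = 4 is perfect, so the longest perfect 3' overlap is 4.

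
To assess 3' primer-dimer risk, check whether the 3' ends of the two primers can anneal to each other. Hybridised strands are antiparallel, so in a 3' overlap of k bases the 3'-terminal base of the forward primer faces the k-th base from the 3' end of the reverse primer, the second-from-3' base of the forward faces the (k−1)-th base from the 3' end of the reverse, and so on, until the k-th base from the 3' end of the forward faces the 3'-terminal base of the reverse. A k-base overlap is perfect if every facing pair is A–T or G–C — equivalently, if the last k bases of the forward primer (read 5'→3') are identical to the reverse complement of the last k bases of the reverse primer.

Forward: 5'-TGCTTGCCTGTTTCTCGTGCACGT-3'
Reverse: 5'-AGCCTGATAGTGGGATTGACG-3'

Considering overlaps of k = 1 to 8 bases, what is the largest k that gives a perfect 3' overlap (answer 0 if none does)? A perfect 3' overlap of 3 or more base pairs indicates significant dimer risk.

Last 8 bases (5'→3') — forward …GTGCACGT, reverse …GATTGACG.
Reverse complement of the reverse primer's last 8 bases: CGTCAATC; its first k bases are the reverse complement of the reverse primer's last k bases, so a perfect k-base overlap needs the forward primer's last k bases to equal them.
Comparing (forward last k vs required): k=1: T vs C ✗; k=2: GT vs CG ✗; k=3: CGT vs CGT ✓; k=4: ACGT vs CGTC ✗; k=5: CACGT vs CGTCA ✗; k=6: GCACGT vs CGTCAA ✗; k=7: TGCACGT vs CGTCAAT ✗; k=8: GTGCACGT vs CGTCAATC ✗.
Only k = 3 is perfect, so the longest perfect 3' overlap is 3.

Longest perfect overlap: 3 complementary base pairs; significant dimer risk (threshold 3).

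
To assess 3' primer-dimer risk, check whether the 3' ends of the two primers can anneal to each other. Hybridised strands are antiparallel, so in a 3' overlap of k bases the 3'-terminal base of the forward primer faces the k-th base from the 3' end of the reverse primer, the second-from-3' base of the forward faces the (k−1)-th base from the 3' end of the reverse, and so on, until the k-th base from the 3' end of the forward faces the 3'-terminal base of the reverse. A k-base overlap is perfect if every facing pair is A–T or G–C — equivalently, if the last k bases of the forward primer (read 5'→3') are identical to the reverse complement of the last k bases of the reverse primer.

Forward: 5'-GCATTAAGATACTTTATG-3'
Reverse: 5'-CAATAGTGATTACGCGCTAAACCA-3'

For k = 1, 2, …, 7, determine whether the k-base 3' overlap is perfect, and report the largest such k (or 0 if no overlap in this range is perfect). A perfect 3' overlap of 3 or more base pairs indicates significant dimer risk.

Last 7 bases (5'→3') — forward …CTTTATG, reverse …TAAACCA.
Reverse complement of the reverse primer's last 7 bases: TGGTTTA; its first k bases are the reverse complement of the reverse primer's last k bases, so a perfect k-base overlap needs the forward primer's last k bases to equal them.
Comparing (forward last k vs required): k=1: G vs T ✗; k=2: TG vs TG ✓; k=3: ATG vs TGG ✗; k=4: TATG vs TGGT ✗; k=5: TTATG vs TGGTT ✗; k=6: TTTATG vs TGGTTT ✗; k=7: CTTTATG vs TGGTTTA ✗.
Only k = 2 is perfect, so the longest perfect 3' overlap is 2.

Longest perfect overlap: 2 complementary base pairs; below the dimer-risk threshold (threshold 3).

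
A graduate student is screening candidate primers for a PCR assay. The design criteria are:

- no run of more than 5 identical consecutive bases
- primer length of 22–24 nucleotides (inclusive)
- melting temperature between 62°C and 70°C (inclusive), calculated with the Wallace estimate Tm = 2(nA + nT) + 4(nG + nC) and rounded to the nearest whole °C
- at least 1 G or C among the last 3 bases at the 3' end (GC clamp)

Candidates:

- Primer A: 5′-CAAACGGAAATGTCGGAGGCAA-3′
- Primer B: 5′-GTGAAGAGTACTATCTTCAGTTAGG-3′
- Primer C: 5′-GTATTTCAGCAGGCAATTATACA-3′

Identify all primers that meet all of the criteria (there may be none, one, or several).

Primer A and Primer C.

Primer A (22 nt, A=9 T=2 G=7 C=4): longest run = 3 ✓; length 22 ✓; Tm = 2·11 + 4·11 = 66°C ✓; 3' end CAA has 1 G/C ✓ — passes.
Primer B (25 nt, A=7 T=8 G=7 C=3): longest run = 2 ✓; length 25, outside 22–24 ✗; Tm = 2·15 + 4·10 = 70°C ✓; 3' end AGG has 2 G/C ✓ — fails.
Primer C (23 nt, A=8 T=7 G=4 C=4): longest run = 3 ✓; length 23 ✓; Tm = 2·15 + 4·8 = 62°C ✓; 3' end ACA has 1 G/C ✓ — passes.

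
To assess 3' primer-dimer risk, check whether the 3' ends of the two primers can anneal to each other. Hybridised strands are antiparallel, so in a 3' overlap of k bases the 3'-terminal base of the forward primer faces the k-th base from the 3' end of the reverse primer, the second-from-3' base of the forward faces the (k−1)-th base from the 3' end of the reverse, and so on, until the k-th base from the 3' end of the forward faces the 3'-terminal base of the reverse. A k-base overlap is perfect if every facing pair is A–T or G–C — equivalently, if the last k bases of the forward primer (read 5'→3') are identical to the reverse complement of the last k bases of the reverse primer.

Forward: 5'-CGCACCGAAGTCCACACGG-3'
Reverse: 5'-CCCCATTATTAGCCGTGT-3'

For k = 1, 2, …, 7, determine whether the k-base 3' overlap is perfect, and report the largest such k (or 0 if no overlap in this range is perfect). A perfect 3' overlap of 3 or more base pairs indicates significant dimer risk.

Longest perfect overlap: 6 complementary base pairs; significant dimer risk (threshold 3).

Last 7 bases (5'→3') — forward …CACACGG, reverse …GCCGTGT.
Reverse complement of the reverse primer's last 7 bases: ACACGGC; its first k bases are the reverse complement of the reverse primer's last k bases, so a perfect k-base overlap needs the forward primer's last k bases to equal them.
Comparing (forward last k vs required): k=1: G vs A ✗; k=2: GG vs AC ✗; k=3: CGG vs ACA ✗; k=4: ACGG vs ACAC ✗; k=5: CACGG vs ACACG ✗; k=6: ACACGG vs ACACGG ✓; k=7: CACACGG vs ACACGGC ✗.
Only k = 6 is perfect, so the longest perfect 3' overlap is 6.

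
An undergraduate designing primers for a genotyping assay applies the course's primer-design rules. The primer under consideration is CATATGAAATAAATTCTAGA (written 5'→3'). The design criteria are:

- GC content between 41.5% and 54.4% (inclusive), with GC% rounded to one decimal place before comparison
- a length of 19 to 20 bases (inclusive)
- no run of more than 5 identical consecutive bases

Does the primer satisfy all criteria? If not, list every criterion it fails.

Fails: GC content.

Base counts: A=10, T=6, G=2, C=2 (length 20).
GC content: GC 4/20 = 20.0%, outside 41.5–54.4% ✗
length: length 20 ✓
homopolymer run: longest run = 3 ✓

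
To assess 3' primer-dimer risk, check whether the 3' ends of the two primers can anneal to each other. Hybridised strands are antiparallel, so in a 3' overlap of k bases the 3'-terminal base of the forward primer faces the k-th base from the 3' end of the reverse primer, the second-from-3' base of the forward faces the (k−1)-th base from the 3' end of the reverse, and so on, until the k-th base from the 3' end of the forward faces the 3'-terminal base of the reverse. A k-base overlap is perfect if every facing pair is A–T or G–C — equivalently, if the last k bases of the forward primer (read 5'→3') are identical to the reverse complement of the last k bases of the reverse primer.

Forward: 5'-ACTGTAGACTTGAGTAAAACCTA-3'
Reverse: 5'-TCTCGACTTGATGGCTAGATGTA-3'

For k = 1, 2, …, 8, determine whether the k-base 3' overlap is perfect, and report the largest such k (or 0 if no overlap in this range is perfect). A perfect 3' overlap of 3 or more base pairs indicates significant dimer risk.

Last 8 bases (5'→3') — forward …AAAACCTA, reverse …TAGATGTA.
Reverse complement of the reverse primer's last 8 bases: TACATCTA; its first k bases are the reverse complement of the reverse primer's last k bases, so a perfect k-base overlap needs the forward primer's last k bases to equal them.
Comparing (forward last k vs required): k=1: A vs T ✗; k=2: TA vs TA ✓; k=3: CTA vs TAC ✗; k=4: CCTA vs TACA ✗; k=5: ACCTA vs TACAT ✗; k=6: AACCTA vs TACATC ✗; k=7: AAACCTA vs TACATCT ✗; k=8: AAAACCTA vs TACATCTA ✗.
Only k = 2 is perfect, so the longest perfect 3' overlap is 2.

Longest perfect overlap: 2 complementary base pairs; below the dimer-risk threshold (threshold 3).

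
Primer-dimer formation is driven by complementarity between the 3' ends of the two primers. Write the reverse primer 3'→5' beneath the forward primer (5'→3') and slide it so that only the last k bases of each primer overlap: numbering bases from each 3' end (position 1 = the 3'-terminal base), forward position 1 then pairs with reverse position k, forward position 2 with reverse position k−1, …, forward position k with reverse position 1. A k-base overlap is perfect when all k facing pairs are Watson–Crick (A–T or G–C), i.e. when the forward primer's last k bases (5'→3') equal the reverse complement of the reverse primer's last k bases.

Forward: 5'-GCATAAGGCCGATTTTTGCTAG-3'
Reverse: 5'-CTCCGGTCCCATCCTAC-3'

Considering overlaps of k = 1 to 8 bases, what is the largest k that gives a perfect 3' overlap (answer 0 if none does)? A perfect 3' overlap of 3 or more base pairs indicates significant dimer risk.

Last 8 bases (5'→3') — forward …TTTGCTAG, reverse …CATCCTAC.
Reverse complement of the reverse primer's last 8 bases: GTAGGATG; its first k bases are the reverse complement of the reverse primer's last k bases, so a perfect k-base overlap needs the forward primer's last k bases to equal them.
Comparing (forward last k vs required): k=1: G vs G ✓; k=2: AG vs GT ✗; k=3: TAG vs GTA ✗; k=4: CTAG vs GTAG ✗; k=5: GCTAG vs GTAGG ✗; k=6: TGCTAG vs GTAGGA ✗; k=7: TTGCTAG vs GTAGGAT ✗; k=8: TTTGCTAG vs GTAGGATG ✗.
Only k = 1 is perfect, so the longest perfect 3' overlap is 1.

Longest perfect overlap: 1 complementary base pair; below the dimer-risk threshold (threshold 3).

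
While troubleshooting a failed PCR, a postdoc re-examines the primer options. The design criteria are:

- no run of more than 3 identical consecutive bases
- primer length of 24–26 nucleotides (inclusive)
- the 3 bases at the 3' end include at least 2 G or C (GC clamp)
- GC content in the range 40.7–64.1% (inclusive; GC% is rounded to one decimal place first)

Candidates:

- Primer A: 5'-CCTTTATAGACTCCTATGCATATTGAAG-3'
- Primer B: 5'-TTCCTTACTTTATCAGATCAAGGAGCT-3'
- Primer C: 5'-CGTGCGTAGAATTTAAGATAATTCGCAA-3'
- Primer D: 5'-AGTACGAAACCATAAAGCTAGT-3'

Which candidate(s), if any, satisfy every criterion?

Primer A (28 nt, A=8 T=10 G=4 C=6): longest run = 3 ✓; length 28, outside 24–26 ✗; 3' end AAG has 1 G/C, need ≥2 ✗; GC 10/28 = 35.7%, outside 40.7–64.1% ✗ — fails.
Primer B (27 nt, A=7 T=10 G=4 C=6): longest run = 3 ✓; length 27, outside 24–26 ✗; 3' end GCT has 2 G/C ✓; GC 10/27 = 37.0%, outside 40.7–64.1% ✗ — fails.
Primer C (28 nt, A=10 T=8 G=6 C=4): longest run = 3 ✓; length 28, outside 24–26 ✗; 3' end CAA has 1 G/C, need ≥2 ✗; GC 10/28 = 35.7%, outside 40.7–64.1% ✗ — fails.
Primer D (22 nt, A=10 T=4 G=4 C=4): longest run = 3 ✓; length 22, outside 24–26 ✗; 3' end AGT has 1 G/C, need ≥2 ✗; GC 8/22 = 36.4%, outside 40.7–64.1% ✗ — fails.

None of the candidates satisfy all criteria.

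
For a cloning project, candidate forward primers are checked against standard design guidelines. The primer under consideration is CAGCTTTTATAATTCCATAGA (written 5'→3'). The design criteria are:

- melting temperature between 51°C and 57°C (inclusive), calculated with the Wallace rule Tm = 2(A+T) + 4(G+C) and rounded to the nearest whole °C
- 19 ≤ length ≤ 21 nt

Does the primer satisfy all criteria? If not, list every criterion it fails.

Base counts: A=7, T=8, G=2, C=4 (length 21).
Tm: Tm = 2·15 + 4·6 = 54°C ✓
length: length 21 ✓

Meets all criteria.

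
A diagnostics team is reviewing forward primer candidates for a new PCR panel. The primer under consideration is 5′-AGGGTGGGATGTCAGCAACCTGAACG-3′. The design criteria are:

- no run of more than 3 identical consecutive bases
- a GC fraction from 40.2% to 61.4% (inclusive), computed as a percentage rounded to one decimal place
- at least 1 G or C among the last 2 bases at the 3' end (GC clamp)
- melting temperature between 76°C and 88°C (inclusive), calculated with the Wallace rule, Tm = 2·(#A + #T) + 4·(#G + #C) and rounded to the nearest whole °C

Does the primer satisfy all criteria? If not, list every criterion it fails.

Base counts: A=7, T=4, G=10, C=5 (length 26).
homopolymer run: longest run = 3 ✓
GC content: GC 15/26 = 57.7% ✓
GC clamp: 3' end CG has 2 G/C ✓
Tm: Tm = 2·11 + 4·15 = 82°C ✓

Meets all criteria.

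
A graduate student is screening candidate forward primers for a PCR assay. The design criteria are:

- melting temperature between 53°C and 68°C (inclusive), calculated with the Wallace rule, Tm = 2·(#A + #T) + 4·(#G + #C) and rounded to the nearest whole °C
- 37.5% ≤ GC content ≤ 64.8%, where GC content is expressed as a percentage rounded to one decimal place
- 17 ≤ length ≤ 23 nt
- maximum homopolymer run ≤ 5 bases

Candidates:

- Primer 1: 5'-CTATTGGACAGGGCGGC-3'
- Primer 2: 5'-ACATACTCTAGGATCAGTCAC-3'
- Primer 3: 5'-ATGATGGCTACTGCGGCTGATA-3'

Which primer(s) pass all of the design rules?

Primer 1 (17 nt, A=3 T=3 G=7 C=4): Tm = 2·6 + 4·11 = 56°C ✓; GC 11/17 = 64.7% ✓; length 17 ✓; longest run = 3 ✓ — passes.
Primer 2 (21 nt, A=7 T=5 G=3 C=6): Tm = 2·12 + 4·9 = 60°C ✓; GC 9/21 = 42.9% ✓; length 21 ✓; longest run = 2 ✓ — passes.
Primer 3 (22 nt, A=5 T=6 G=7 C=4): Tm = 2·11 + 4·11 = 66°C ✓; GC 11/22 = 50.0% ✓; length 22 ✓; longest run = 2 ✓ — passes.

Primer 1, Primer 2 and Primer 3.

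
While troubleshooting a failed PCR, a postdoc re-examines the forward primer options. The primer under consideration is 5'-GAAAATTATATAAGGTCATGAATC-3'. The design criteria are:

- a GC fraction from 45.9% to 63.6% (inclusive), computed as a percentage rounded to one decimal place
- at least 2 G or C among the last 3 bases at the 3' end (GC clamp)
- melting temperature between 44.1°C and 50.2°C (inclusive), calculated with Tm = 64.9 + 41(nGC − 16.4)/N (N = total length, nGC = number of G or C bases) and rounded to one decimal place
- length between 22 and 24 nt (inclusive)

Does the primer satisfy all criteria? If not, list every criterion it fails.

Base counts: A=11, T=7, G=4, C=2 (length 24).
GC content: GC 6/24 = 25.0%, outside 45.9–63.6% ✗
GC clamp: 3' end ATC has 1 G/C, need ≥2 ✗
Tm: Tm = 64.9 + 41·(6 − 16.4)/24 = 47.1°C ✓
length: length 24 ✓

Fails: GC content, GC clamp.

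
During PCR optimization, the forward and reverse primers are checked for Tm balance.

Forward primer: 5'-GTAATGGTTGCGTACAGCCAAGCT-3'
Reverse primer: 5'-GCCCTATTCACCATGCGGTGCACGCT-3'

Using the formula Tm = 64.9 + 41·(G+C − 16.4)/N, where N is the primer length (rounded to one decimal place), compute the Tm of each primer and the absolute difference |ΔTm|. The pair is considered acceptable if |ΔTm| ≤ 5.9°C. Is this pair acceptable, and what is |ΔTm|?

Forward: G+C = 12, N = 24 → Tm = 64.9 + 41·(12 − 16.4)/24 = 57.4°C.
Reverse: G+C = 16, N = 26 → Tm = 64.9 + 41·(16 − 16.4)/26 = 64.3°C.
|ΔTm| = |57.4 − 64.3| = 6.9°C, > 5.9°C.

|ΔTm| = 6.9°C; the pair is not acceptable.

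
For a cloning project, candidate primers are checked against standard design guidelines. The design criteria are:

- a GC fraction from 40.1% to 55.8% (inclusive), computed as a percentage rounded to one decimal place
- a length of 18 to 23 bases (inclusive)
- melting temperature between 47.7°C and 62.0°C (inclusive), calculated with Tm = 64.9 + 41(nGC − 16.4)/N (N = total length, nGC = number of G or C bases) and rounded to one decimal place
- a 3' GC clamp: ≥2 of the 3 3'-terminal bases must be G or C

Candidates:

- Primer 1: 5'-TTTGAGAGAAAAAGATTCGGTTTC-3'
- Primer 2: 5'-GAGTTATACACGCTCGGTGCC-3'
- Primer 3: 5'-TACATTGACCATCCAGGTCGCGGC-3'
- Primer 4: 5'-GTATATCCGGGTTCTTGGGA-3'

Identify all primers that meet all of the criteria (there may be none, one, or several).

Primer 1 (24 nt, A=8 T=8 G=6 C=2): GC 8/24 = 33.3%, outside 40.1–55.8% ✗; length 24, outside 18–23 ✗; Tm = 64.9 + 41·(8 − 16.4)/24 = 50.6°C ✓; 3' end TTC has 1 G/C, need ≥2 ✗ — fails.
Primer 2 (21 nt, A=4 T=5 G=6 C=6): GC 12/21 = 57.1%, outside 40.1–55.8% ✗; length 21 ✓; Tm = 64.9 + 41·(12 − 16.4)/21 = 56.3°C ✓; 3' end GCC has 3 G/C ✓ — fails.
Primer 3 (24 nt, A=5 T=5 G=6 C=8): GC 14/24 = 58.3%, outside 40.1–55.8% ✗; length 24, outside 18–23 ✗; Tm = 64.9 + 41·(14 − 16.4)/24 = 60.8°C ✓; 3' end GGC has 3 G/C ✓ — fails.
Primer 4 (20 nt, A=3 T=7 G=7 C=3): GC 10/20 = 50.0% ✓; length 20 ✓; Tm = 64.9 + 41·(10 − 16.4)/20 = 51.8°C ✓; 3' end GGA has 2 G/C ✓ — passes.

Primer 4 only.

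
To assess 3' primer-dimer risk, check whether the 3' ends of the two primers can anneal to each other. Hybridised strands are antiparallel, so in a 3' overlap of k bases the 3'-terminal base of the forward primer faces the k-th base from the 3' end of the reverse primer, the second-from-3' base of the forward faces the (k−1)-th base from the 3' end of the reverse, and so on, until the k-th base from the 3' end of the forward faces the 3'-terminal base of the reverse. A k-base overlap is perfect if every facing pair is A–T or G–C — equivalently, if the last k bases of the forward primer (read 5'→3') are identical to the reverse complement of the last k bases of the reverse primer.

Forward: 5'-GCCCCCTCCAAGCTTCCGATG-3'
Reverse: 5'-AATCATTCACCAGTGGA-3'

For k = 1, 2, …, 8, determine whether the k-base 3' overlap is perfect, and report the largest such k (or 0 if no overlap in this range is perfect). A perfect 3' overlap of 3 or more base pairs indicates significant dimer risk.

Longest perfect overlap: 0 complementary base pairs; below the dimer-risk threshold (threshold 3).

Last 8 bases (5'→3') — forward …TTCCGATG, reverse …CCAGTGGA.
Reverse complement of the reverse primer's last 8 bases: TCCACTGG; its first k bases are the reverse complement of the reverse primer's last k bases, so a perfect k-base overlap needs the forward primer's last k bases to equal them.
Comparing (forward last k vs required): k=1: G vs T ✗; k=2: TG vs TC ✗; k=3: ATG vs TCC ✗; k=4: GATG vs TCCA ✗; k=5: CGATG vs TCCAC ✗; k=6: CCGATG vs TCCACT ✗; k=7: TCCGATG vs TCCACTG ✗; k=8: TTCCGATG vs TCCACTGG ✗.
No overlap length from 1 to 8 is perfect, so the longest perfect 3' overlap is 0.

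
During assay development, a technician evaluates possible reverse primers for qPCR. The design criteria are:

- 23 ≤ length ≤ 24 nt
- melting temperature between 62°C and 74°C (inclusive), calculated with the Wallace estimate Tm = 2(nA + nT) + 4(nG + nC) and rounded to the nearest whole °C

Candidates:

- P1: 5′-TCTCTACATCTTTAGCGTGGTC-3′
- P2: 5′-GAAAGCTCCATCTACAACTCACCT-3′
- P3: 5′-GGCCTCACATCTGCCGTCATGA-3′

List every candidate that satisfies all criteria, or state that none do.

P1 (22 nt, A=3 T=9 G=4 C=6): length 22, outside 23–24 ✗; Tm = 2·12 + 4·10 = 64°C ✓ — fails.
P2 (24 nt, A=8 T=5 G=2 C=9): length 24 ✓; Tm = 2·13 + 4·11 = 70°C ✓ — passes.
P3 (22 nt, A=4 T=5 G=5 C=8): length 22, outside 23–24 ✗; Tm = 2·9 + 4·13 = 70°C ✓ — fails.

P2 only.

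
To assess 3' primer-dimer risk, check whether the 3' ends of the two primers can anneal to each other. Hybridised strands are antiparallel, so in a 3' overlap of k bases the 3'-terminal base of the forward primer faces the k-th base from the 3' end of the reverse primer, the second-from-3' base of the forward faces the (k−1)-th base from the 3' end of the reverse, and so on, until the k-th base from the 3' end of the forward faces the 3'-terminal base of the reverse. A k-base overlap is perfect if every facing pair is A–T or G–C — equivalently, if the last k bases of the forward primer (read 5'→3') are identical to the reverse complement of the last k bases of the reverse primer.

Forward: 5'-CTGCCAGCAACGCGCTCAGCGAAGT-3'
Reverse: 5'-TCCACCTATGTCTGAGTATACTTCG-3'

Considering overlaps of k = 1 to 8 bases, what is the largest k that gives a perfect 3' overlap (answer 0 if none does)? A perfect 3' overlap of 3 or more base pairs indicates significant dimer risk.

Last 8 bases (5'→3') — forward …AGCGAAGT, reverse …ATACTTCG.
Reverse complement of the reverse primer's last 8 bases: CGAAGTAT; its first k bases are the reverse complement of the reverse primer's last k bases, so a perfect k-base overlap needs the forward primer's last k bases to equal them.
Comparing (forward last k vs required): k=1: T vs C ✗; k=2: GT vs CG ✗; k=3: AGT vs CGA ✗; k=4: AAGT vs CGAA ✗; k=5: GAAGT vs CGAAG ✗; k=6: CGAAGT vs CGAAGT ✓; k=7: GCGAAGT vs CGAAGTA ✗; k=8: AGCGAAGT vs CGAAGTAT ✗.
Only k = 6 is perfect, so the longest perfect 3' overlap is 6.

Longest perfect overlap: 6 complementary base pairs; significant dimer risk (threshold 3).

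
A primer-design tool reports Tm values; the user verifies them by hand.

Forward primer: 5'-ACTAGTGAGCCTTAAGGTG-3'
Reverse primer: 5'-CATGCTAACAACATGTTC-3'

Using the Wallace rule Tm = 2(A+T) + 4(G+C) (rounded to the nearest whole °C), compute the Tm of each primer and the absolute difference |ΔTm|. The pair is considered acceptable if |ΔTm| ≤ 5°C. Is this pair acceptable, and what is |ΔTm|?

|ΔTm| = 6°C; the pair is not acceptable.

Forward: A=5 T=5 G=6 C=3 → Tm = 2·10 + 4·9 = 56°C.
Reverse: A=6 T=5 G=2 C=5 → Tm = 2·11 + 4·7 = 50°C.
|ΔTm| = |56 − 50| = 6°C, > 5°C.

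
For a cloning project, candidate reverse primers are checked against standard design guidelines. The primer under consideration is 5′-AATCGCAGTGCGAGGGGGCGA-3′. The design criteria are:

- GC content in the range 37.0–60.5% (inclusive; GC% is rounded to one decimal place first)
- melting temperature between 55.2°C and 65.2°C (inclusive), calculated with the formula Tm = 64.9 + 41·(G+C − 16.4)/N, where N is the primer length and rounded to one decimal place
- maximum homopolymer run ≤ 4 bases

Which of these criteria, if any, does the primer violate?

Base counts: A=5, T=2, G=10, C=4 (length 21).
GC content: GC 14/21 = 66.7%, outside 37.0–60.5% ✗
Tm: Tm = 64.9 + 41·(14 − 16.4)/21 = 60.2°C ✓
homopolymer run: longest run = 5, exceeds 4 ✗

Fails: GC content, homopolymer run.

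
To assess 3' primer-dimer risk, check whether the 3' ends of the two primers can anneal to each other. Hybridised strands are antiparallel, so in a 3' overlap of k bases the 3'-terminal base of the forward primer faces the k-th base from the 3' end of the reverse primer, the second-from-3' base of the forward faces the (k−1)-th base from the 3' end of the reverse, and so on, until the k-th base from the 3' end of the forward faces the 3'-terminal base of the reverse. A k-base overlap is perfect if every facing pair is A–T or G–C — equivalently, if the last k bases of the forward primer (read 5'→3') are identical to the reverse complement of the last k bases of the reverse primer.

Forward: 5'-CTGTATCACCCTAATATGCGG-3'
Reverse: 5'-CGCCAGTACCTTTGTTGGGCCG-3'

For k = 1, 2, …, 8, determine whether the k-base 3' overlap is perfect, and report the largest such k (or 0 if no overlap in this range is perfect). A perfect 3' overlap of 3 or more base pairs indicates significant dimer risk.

Longest perfect overlap: 3 complementary base pairs; significant dimer risk (threshold 3).

Last 8 bases (5'→3') — forward …ATATGCGG, reverse …TTGGGCCG.
Reverse complement of the reverse primer's last 8 bases: CGGCCCAA; its first k bases are the reverse complement of the reverse primer's last k bases, so a perfect k-base overlap needs the forward primer's last k bases to equal them.
Comparing (forward last k vs required): k=1: G vs C ✗; k=2: GG vs CG ✗; k=3: CGG vs CGG ✓; k=4: GCGG vs CGGC ✗; k=5: TGCGG vs CGGCC ✗; k=6: ATGCGG vs CGGCCC ✗; k=7: TATGCGG vs CGGCCCA ✗; k=8: ATATGCGG vs CGGCCCAA ✗.
Only k = 3 is perfect, so the longest perfect 3' overlap is 3.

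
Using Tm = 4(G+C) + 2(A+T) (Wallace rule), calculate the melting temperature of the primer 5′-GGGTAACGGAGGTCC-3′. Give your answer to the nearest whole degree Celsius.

50°C

Base counts: A=3, T=2, G=7, C=3 (length 15).
Tm = 2·(3+2) + 4·(7+3) = 2·5 + 4·10 = 10 + 40 = 50°C.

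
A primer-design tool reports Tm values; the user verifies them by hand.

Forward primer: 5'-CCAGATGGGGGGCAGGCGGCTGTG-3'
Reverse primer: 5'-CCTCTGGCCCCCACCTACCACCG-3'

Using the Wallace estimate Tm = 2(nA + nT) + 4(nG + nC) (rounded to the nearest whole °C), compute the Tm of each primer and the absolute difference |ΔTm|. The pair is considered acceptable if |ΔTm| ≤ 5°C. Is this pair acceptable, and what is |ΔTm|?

|ΔTm| = 4°C; the pair is acceptable.

Forward: A=3 T=3 G=13 C=5 → Tm = 2·6 + 4·18 = 84°C.
Reverse: A=3 T=3 G=3 C=14 → Tm = 2·6 + 4·17 = 80°C.
|ΔTm| = |84 − 80| = 4°C, ≤ 5°C.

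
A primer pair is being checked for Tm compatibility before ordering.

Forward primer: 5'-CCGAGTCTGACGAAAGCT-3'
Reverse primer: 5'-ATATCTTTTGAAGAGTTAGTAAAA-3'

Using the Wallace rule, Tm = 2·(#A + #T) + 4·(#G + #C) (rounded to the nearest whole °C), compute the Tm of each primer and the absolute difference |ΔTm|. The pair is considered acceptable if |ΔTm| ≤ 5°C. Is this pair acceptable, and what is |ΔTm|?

|ΔTm| = 2°C; the pair is acceptable.

Forward: A=5 T=3 G=5 C=5 → Tm = 2·8 + 4·10 = 56°C.
Reverse: A=10 T=9 G=4 C=1 → Tm = 2·19 + 4·5 = 58°C.
|ΔTm| = |56 − 58| = 2°C, ≤ 5°C.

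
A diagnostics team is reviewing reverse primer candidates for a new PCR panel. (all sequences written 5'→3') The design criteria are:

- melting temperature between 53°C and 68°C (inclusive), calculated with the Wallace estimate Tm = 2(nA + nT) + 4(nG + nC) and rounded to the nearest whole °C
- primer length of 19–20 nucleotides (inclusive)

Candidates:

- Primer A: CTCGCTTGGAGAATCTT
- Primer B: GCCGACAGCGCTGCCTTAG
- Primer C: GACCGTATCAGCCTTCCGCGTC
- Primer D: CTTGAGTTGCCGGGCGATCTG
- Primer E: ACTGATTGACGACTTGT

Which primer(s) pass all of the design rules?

Primer B only.

Primer A (17 nt, A=3 T=6 G=4 C=4): Tm = 2·9 + 4·8 = 50°C, outside 53–68°C ✗; length 17, outside 19–20 ✗ — fails.
Primer B (19 nt, A=3 T=3 G=6 C=7): Tm = 2·6 + 4·13 = 64°C ✓; length 19 ✓ — passes.
Primer C (22 nt, A=3 T=5 G=5 C=9): Tm = 2·8 + 4·14 = 72°C, outside 53–68°C ✗; length 22, outside 19–20 ✗ — fails.
Primer D (21 nt, A=2 T=6 G=8 C=5): Tm = 2·8 + 4·13 = 68°C ✓; length 21, outside 19–20 ✗ — fails.
Primer E (17 nt, A=4 T=6 G=4 C=3): Tm = 2·10 + 4·7 = 48°C, outside 53–68°C ✗; length 17, outside 19–20 ✗ — fails.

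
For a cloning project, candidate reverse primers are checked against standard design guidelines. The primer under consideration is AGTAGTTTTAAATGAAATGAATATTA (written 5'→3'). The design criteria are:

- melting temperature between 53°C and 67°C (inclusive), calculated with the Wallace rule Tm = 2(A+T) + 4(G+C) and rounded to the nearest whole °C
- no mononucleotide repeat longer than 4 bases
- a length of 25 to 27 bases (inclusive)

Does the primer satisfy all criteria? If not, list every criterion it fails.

Meets all criteria.

Base counts: A=12, T=10, G=4, C=0 (length 26).
Tm: Tm = 2·22 + 4·4 = 60°C ✓
homopolymer run: longest run = 4 ✓
length: length 26 ✓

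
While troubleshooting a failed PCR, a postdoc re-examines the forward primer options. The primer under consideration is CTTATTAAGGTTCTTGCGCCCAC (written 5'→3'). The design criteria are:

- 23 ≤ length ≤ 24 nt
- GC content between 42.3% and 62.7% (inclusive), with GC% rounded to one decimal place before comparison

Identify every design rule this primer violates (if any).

Base counts: A=4, T=8, G=4, C=7 (length 23).
length: length 23 ✓
GC content: GC 11/23 = 47.8% ✓

Meets all criteria.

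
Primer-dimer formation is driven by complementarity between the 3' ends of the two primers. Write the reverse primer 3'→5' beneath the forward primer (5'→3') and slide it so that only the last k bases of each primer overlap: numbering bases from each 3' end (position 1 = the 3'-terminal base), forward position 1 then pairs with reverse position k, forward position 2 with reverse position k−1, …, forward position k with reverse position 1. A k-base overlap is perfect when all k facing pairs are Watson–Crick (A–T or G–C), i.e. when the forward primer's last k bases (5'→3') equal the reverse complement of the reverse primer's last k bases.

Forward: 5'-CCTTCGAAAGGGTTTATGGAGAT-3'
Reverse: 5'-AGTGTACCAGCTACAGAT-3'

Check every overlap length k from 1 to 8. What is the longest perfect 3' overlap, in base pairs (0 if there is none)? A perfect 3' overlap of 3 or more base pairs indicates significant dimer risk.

Longest perfect overlap: 2 complementary base pairs; below the dimer-risk threshold (threshold 3).

Last 8 bases (5'→3') — forward …ATGGAGAT, reverse …CTACAGAT.
Reverse complement of the reverse primer's last 8 bases: ATCTGTAG; its first k bases are the reverse complement of the reverse primer's last k bases, so a perfect k-base overlap needs the forward primer's last k bases to equal them.
Comparing (forward last k vs required): k=1: T vs A ✗; k=2: AT vs AT ✓; k=3: GAT vs ATC ✗; k=4: AGAT vs ATCT ✗; k=5: GAGAT vs ATCTG ✗; k=6: GGAGAT vs ATCTGT ✗; k=7: TGGAGAT vs ATCTGTA ✗; k=8: ATGGAGAT vs ATCTGTAG ✗.
Only k = 2 is perfect, so the longest perfect 3' overlap is 2.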